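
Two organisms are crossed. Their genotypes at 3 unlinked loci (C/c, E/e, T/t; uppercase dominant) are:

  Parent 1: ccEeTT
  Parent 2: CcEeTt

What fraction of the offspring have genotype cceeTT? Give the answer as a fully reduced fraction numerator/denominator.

P(cceeTT) = 1/16

ccEeTT gametes: cET×4, ceT×4
CcEeTt gametes: CET×1, CEt×1, CeT×1, Cet×1, cET×1, cEt×1, ceT×1, cet×1
ccEeTT×CcEeTt grid (8·8=64): CcEETT=4 CcEETt=4 CcEeTT=8 CcEeTt=8 CceeTT=4 CceeTt=4 ccEETT=4 ccEETt=4 ccEeTT=8 ccEeTt=8 cceeTT=4 cceeTt=4
cceeTT hits 4/64; gcd=4; 4÷4/64÷4 = 1/16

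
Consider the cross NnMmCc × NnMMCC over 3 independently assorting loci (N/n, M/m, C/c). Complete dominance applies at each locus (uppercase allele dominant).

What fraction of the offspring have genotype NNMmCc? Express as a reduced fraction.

P(NNMmCc) = 1/16

NnMmCc gametes: NMC×1, NMc×1, NmC×1, Nmc×1, nMC×1, nMc×1, nmC×1, nmc×1
NnMMCC gametes: NMC×4, nMC×4
NnMmCc×NnMMCC grid (8·8=64): NNMMCC=4 NNMMCc=4 NNMmCC=4 NNMmCc=4 NnMMCC=8 NnMMCc=8 NnMmCC=8 NnMmCc=8 nnMMCC=4 nnMMCc=4 nnMmCC=4 nnMmCc=4
NNMmCc hits 4/64; gcd=4; 4÷4/64÷4 = 1/16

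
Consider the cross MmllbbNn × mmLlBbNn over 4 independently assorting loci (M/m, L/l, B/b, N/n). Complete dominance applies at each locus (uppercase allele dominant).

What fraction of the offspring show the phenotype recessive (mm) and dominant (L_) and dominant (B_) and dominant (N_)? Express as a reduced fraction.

MmllbbNn gametes: MlbN×4, Mlbn×4, mlbN×4, mlbn×4
mmLlBbNn gametes: mLBN×2, mLBn×2, mLbN×2, mLbn×2, mlBN×2, mlBn×2, mlbN×2, mlbn×2
MmllbbNn×mmLlBbNn grid (16·16=256): MmLlBbNN=8 MmLlBbNn=16 MmLlBbnn=8 MmLlbbNN=8 MmLlbbNn=16 MmLlbbnn=8 MmllBbNN=8 MmllBbNn=16 MmllBbnn=8 MmllbbNN=8 MmllbbNn=16 Mmllbbnn=8 mmLlBbNN=8 mmLlBbNn=16 mmLlBbnn=8 mmLlbbNN=8 mmLlbbNn=16 mmLlbbnn=8 mmllBbNN=8 mmllBbNn=16 mmllBbnn=8 mmllbbNN=8 mmllbbNn=16 mmllbbnn=8
mm L_ B_ N_ hits 24/256; gcd=8; 24÷8/256÷8 = 3/32

P(mm L_ B_ N_) = 3/32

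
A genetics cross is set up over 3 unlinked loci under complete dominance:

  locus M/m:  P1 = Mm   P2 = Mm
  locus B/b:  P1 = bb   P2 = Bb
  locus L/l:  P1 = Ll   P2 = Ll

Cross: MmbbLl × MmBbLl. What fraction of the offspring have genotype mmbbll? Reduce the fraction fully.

MmbbLl gametes: MbL×2, Mbl×2, mbL×2, mbl×2
MmBbLl gametes: MBL×1, MBl×1, MbL×1, Mbl×1, mBL×1, mBl×1, mbL×1, mbl×1
MmbbLl×MmBbLl grid (8·8=64): MMBbLL=2 MMBbLl=4 MMBbll=2 MMbbLL=2 MMbbLl=4 MMbbll=2 MmBbLL=4 MmBbLl=8 MmBbll=4 MmbbLL=4 MmbbLl=8 Mmbbll=4 mmBbLL=2 mmBbLl=4 mmBbll=2 mmbbLL=2 mmbbLl=4 mmbbll=2
mmbbll hits 2/64; gcd=2; 2÷2/64÷2 = 1/32

P(mmbbll) = 1/32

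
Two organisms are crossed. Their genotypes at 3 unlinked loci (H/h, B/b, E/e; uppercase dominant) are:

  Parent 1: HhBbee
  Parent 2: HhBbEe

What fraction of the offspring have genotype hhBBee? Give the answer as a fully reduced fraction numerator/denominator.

P(hhBBee) = 1/32

HhBbee gametes: HBe×2, Hbe×2, hBe×2, hbe×2
HhBbEe gametes: HBE×1, HBe×1, HbE×1, Hbe×1, hBE×1, hBe×1, hbE×1, hbe×1
HhBbee×HhBbEe grid (8·8=64): HHBBEe=2 HHBBee=2 HHBbEe=4 HHBbee=4 HHbbEe=2 HHbbee=2 HhBBEe=4 HhBBee=4 HhBbEe=8 HhBbee=8 HhbbEe=4 Hhbbee=4 hhBBEe=2 hhBBee=2 hhBbEe=4 hhBbee=4 hhbbEe=2 hhbbee=2
hhBBee hits 2/64; gcd=2; 2÷2/64÷2 = 1/32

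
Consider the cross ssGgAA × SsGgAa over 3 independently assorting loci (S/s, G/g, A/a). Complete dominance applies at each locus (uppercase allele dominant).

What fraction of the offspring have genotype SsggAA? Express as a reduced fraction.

ssGgAA gametes: sGA×4, sgA×4
SsGgAa gametes: SGA×1, SGa×1, SgA×1, Sga×1, sGA×1, sGa×1, sgA×1, sga×1
ssGgAA×SsGgAa grid (8·8=64): SsGGAA=4 SsGGAa=4 SsGgAA=8 SsGgAa=8 SsggAA=4 SsggAa=4 ssGGAA=4 ssGGAa=4 ssGgAA=8 ssGgAa=8 ssggAA=4 ssggAa=4
SsggAA hits 4/64; gcd=4; 4÷4/64÷4 = 1/16

P(SsggAA) = 1/16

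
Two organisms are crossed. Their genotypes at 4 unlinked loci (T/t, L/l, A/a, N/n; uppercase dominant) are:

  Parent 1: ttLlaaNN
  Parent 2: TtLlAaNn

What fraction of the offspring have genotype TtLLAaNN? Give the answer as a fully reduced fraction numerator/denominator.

P(TtLLAaNN) = 1/32

ttLlaaNN gametes: tLaN×8, tlaN×8
TtLlAaNn gametes: TLAN×1, TLAn×1, TLaN×1, TLan×1, TlAN×1, TlAn×1, TlaN×1, Tlan×1, tLAN×1, tLAn×1, tLaN×1, tLan×1, tlAN×1, tlAn×1, tlaN×1, tlan×1
ttLlaaNN×TtLlAaNn grid (16·16=256): TtLLAaNN=8 TtLLAaNn=8 TtLLaaNN=8 TtLLaaNn=8 TtLlAaNN=16 TtLlAaNn=16 TtLlaaNN=16 TtLlaaNn=16 TtllAaNN=8 TtllAaNn=8 TtllaaNN=8 TtllaaNn=8 ttLLAaNN=8 ttLLAaNn=8 ttLLaaNN=8 ttLLaaNn=8 ttLlAaNN=16 ttLlAaNn=16 ttLlaaNN=16 ttLlaaNn=16 ttllAaNN=8 ttllAaNn=8 ttllaaNN=8 ttllaaNn=8
TtLLAaNN hits 8/256; gcd=8; 8÷8/256÷8 = 1/32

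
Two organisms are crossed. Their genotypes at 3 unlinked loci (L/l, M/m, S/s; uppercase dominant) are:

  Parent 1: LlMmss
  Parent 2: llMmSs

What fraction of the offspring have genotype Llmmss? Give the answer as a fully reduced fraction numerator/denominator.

P(Llmmss) = 1/16

LlMmss gametes: LMs×2, Lms×2, lMs×2, lms×2
llMmSs gametes: lMS×2, lMs×2, lmS×2, lms×2
LlMmss×llMmSs grid (8·8=64): LlMMSs=4 LlMMss=4 LlMmSs=8 LlMmss=8 LlmmSs=4 Llmmss=4 llMMSs=4 llMMss=4 llMmSs=8 llMmss=8 llmmSs=4 llmmss=4
Llmmss hits 4/64; gcd=4; 4÷4/64÷4 = 1/16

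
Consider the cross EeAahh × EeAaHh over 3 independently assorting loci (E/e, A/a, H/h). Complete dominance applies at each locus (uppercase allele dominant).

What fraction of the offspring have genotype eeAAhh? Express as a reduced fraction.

P(eeAAhh) = 1/32

EeAahh gametes: EAh×2, Eah×2, eAh×2, eah×2
EeAaHh gametes: EAH×1, EAh×1, EaH×1, Eah×1, eAH×1, eAh×1, eaH×1, eah×1
EeAahh×EeAaHh grid (8·8=64): EEAAHh=2 EEAAhh=2 EEAaHh=4 EEAahh=4 EEaaHh=2 EEaahh=2 EeAAHh=4 EeAAhh=4 EeAaHh=8 EeAahh=8 EeaaHh=4 Eeaahh=4 eeAAHh=2 eeAAhh=2 eeAaHh=4 eeAahh=4 eeaaHh=2 eeaahh=2
eeAAhh hits 2/64; gcd=2; 2÷2/64÷2 = 1/32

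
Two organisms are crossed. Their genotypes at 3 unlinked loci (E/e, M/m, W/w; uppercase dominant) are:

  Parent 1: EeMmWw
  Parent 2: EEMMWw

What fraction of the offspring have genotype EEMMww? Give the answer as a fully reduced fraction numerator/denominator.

P(EEMMww) = 1/16

EeMmWw gametes: EMW×1, EMw×1, EmW×1, Emw×1, eMW×1, eMw×1, emW×1, emw×1
EEMMWw gametes: EMW×4, EMw×4
EeMmWw×EEMMWw grid (8·8=64): EEMMWW=4 EEMMWw=8 EEMMww=4 EEMmWW=4 EEMmWw=8 EEMmww=4 EeMMWW=4 EeMMWw=8 EeMMww=4 EeMmWW=4 EeMmWw=8 EeMmww=4
EEMMww hits 4/64; gcd=4; 4÷4/64÷4 = 1/16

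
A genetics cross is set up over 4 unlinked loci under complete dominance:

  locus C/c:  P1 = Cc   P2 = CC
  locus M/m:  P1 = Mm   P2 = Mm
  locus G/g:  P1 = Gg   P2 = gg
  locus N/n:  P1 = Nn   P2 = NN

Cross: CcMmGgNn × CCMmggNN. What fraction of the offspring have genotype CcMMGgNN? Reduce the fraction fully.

CcMmGgNn gametes: CMGN×1, CMGn×1, CMgN×1, CMgn×1, CmGN×1, CmGn×1, CmgN×1, Cmgn×1, cMGN×1, cMGn×1, cMgN×1, cMgn×1, cmGN×1, cmGn×1, cmgN×1, cmgn×1
CCMmggNN gametes: CMgN×8, CmgN×8
CcMmGgNn×CCMmggNN grid (16·16=256): CCMMGgNN=8 CCMMGgNn=8 CCMMggNN=8 CCMMggNn=8 CCMmGgNN=16 CCMmGgNn=16 CCMmggNN=16 CCMmggNn=16 CCmmGgNN=8 CCmmGgNn=8 CCmmggNN=8 CCmmggNn=8 CcMMGgNN=8 CcMMGgNn=8 CcMMggNN=8 CcMMggNn=8 CcMmGgNN=16 CcMmGgNn=16 CcMmggNN=16 CcMmggNn=16 CcmmGgNN=8 CcmmGgNn=8 CcmmggNN=8 CcmmggNn=8
CcMMGgNN hits 8/256; gcd=8; 8÷8/256÷8 = 1/32

P(CcMMGgNN) = 1/32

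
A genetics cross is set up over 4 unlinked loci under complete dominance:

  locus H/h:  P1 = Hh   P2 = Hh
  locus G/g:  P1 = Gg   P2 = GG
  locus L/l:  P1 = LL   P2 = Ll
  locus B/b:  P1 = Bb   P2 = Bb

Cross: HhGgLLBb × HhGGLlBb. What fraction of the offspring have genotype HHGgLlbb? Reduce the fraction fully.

P(HHGgLlbb) = 1/64

HhGgLLBb gametes: HGLB×2, HGLb×2, HgLB×2, HgLb×2, hGLB×2, hGLb×2, hgLB×2, hgLb×2
HhGGLlBb gametes: HGLB×2, HGLb×2, HGlB×2, HGlb×2, hGLB×2, hGLb×2, hGlB×2, hGlb×2
HhGgLLBb×HhGGLlBb grid (16·16=256): HHGGLLBB=4 HHGGLLBb=8 HHGGLLbb=4 HHGGLlBB=4 HHGGLlBb=8 HHGGLlbb=4 HHGgLLBB=4 HHGgLLBb=8 HHGgLLbb=4 HHGgLlBB=4 HHGgLlBb=8 HHGgLlbb=4 HhGGLLBB=8 HhGGLLBb=16 HhGGLLbb=8 HhGGLlBB=8 HhGGLlBb=16 HhGGLlbb=8 HhGgLLBB=8 HhGgLLBb=16 HhGgLLbb=8 HhGgLlBB=8 HhGgLlBb=16 HhGgLlbb=8 hhGGLLBB=4 hhGGLLBb=8 hhGGLLbb=4 hhGGLlBB=4 hhGGLlBb=8 hhGGLlbb=4 hhGgLLBB=4 hhGgLLBb=8 hhGgLLbb=4 hhGgLlBB=4 hhGgLlBb=8 hhGgLlbb=4
HHGgLlbb hits 4/256; gcd=4; 4÷4/256÷4 = 1/64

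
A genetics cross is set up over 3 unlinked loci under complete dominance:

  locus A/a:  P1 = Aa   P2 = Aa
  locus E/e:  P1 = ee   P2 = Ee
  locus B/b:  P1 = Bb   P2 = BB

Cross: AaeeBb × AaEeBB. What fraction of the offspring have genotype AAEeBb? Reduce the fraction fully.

P(AAEeBb) = 1/16

AaeeBb gametes: AeB×2, Aeb×2, aeB×2, aeb×2
AaEeBB gametes: AEB×2, AeB×2, aEB×2, aeB×2
AaeeBb×AaEeBB grid (8·8=64): AAEeBB=4 AAEeBb=4 AAeeBB=4 AAeeBb=4 AaEeBB=8 AaEeBb=8 AaeeBB=8 AaeeBb=8 aaEeBB=4 aaEeBb=4 aaeeBB=4 aaeeBb=4
AAEeBb hits 4/64; gcd=4; 4÷4/64÷4 = 1/16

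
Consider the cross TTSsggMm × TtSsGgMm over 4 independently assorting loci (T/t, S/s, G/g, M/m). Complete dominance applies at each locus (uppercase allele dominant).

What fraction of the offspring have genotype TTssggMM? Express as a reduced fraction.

TTSsggMm gametes: TSgM×4, TSgm×4, TsgM×4, Tsgm×4
TtSsGgMm gametes: TSGM×1, TSGm×1, TSgM×1, TSgm×1, TsGM×1, TsGm×1, TsgM×1, Tsgm×1, tSGM×1, tSGm×1, tSgM×1, tSgm×1, tsGM×1, tsGm×1, tsgM×1, tsgm×1
TTSsggMm×TtSsGgMm grid (16·16=256): TTSSGgMM=4 TTSSGgMm=8 TTSSGgmm=4 TTSSggMM=4 TTSSggMm=8 TTSSggmm=4 TTSsGgMM=8 TTSsGgMm=16 TTSsGgmm=8 TTSsggMM=8 TTSsggMm=16 TTSsggmm=8 TTssGgMM=4 TTssGgMm=8 TTssGgmm=4 TTssggMM=4 TTssggMm=8 TTssggmm=4 TtSSGgMM=4 TtSSGgMm=8 TtSSGgmm=4 TtSSggMM=4 TtSSggMm=8 TtSSggmm=4 TtSsGgMM=8 TtSsGgMm=16 TtSsGgmm=8 TtSsggMM=8 TtSsggMm=16 TtSsggmm=8 TtssGgMM=4 TtssGgMm=8 TtssGgmm=4 TtssggMM=4 TtssggMm=8 Ttssggmm=4
TTssggMM hits 4/256; gcd=4; 4÷4/256÷4 = 1/64

P(TTssggMM) = 1/64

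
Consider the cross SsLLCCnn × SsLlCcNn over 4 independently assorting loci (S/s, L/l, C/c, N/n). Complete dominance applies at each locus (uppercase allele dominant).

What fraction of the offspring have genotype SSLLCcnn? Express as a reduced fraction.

P(SSLLCcnn) = 1/32

SsLLCCnn gametes: SLCn×8, sLCn×8
SsLlCcNn gametes: SLCN×1, SLCn×1, SLcN×1, SLcn×1, SlCN×1, SlCn×1, SlcN×1, Slcn×1, sLCN×1, sLCn×1, sLcN×1, sLcn×1, slCN×1, slCn×1, slcN×1, slcn×1
SsLLCCnn×SsLlCcNn grid (16·16=256): SSLLCCNn=8 SSLLCCnn=8 SSLLCcNn=8 SSLLCcnn=8 SSLlCCNn=8 SSLlCCnn=8 SSLlCcNn=8 SSLlCcnn=8 SsLLCCNn=16 SsLLCCnn=16 SsLLCcNn=16 SsLLCcnn=16 SsLlCCNn=16 SsLlCCnn=16 SsLlCcNn=16 SsLlCcnn=16 ssLLCCNn=8 ssLLCCnn=8 ssLLCcNn=8 ssLLCcnn=8 ssLlCCNn=8 ssLlCCnn=8 ssLlCcNn=8 ssLlCcnn=8
SSLLCcnn hits 8/256; gcd=8; 8÷8/256÷8 = 1/32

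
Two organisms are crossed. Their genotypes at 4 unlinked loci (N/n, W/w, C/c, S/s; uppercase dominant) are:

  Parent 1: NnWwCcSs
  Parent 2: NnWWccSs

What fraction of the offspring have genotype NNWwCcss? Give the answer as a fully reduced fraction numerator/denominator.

NnWwCcSs gametes: NWCS×1, NWCs×1, NWcS×1, NWcs×1, NwCS×1, NwCs×1, NwcS×1, Nwcs×1, nWCS×1, nWCs×1, nWcS×1, nWcs×1, nwCS×1, nwCs×1, nwcS×1, nwcs×1
NnWWccSs gametes: NWcS×4, NWcs×4, nWcS×4, nWcs×4
NnWwCcSs×NnWWccSs grid (16·16=256): NNWWCcSS=4 NNWWCcSs=8 NNWWCcss=4 NNWWccSS=4 NNWWccSs=8 NNWWccss=4 NNWwCcSS=4 NNWwCcSs=8 NNWwCcss=4 NNWwccSS=4 NNWwccSs=8 NNWwccss=4 NnWWCcSS=8 NnWWCcSs=16 NnWWCcss=8 NnWWccSS=8 NnWWccSs=16 NnWWccss=8 NnWwCcSS=8 NnWwCcSs=16 NnWwCcss=8 NnWwccSS=8 NnWwccSs=16 NnWwccss=8 nnWWCcSS=4 nnWWCcSs=8 nnWWCcss=4 nnWWccSS=4 nnWWccSs=8 nnWWccss=4 nnWwCcSS=4 nnWwCcSs=8 nnWwCcss=4 nnWwccSS=4 nnWwccSs=8 nnWwccss=4
NNWwCcss hits 4/256; gcd=4; 4÷4/256÷4 = 1/64

P(NNWwCcss) = 1/64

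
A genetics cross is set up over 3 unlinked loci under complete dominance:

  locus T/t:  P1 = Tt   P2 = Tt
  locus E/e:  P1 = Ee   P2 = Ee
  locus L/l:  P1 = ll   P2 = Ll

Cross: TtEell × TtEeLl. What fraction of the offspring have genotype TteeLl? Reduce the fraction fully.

P(TteeLl) = 1/16

TtEell gametes: TEl×2, Tel×2, tEl×2, tel×2
TtEeLl gametes: TEL×1, TEl×1, TeL×1, Tel×1, tEL×1, tEl×1, teL×1, tel×1
TtEell×TtEeLl grid (8·8=64): TTEELl=2 TTEEll=2 TTEeLl=4 TTEell=4 TTeeLl=2 TTeell=2 TtEELl=4 TtEEll=4 TtEeLl=8 TtEell=8 TteeLl=4 Tteell=4 ttEELl=2 ttEEll=2 ttEeLl=4 ttEell=4 tteeLl=2 tteell=2
TteeLl hits 4/64; gcd=4; 4÷4/64÷4 = 1/16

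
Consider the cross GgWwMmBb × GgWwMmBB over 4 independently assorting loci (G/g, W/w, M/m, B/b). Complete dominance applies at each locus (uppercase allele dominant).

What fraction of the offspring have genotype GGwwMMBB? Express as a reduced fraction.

P(GGwwMMBB) = 1/128

GgWwMmBb gametes: GWMB×1, GWMb×1, GWmB×1, GWmb×1, GwMB×1, GwMb×1, GwmB×1, Gwmb×1, gWMB×1, gWMb×1, gWmB×1, gWmb×1, gwMB×1, gwMb×1, gwmB×1, gwmb×1
GgWwMmBB gametes: GWMB×2, GWmB×2, GwMB×2, GwmB×2, gWMB×2, gWmB×2, gwMB×2, gwmB×2
GgWwMmBb×GgWwMmBB grid (16·16=256): GGWWMMBB=2 GGWWMMBb=2 GGWWMmBB=4 GGWWMmBb=4 GGWWmmBB=2 GGWWmmBb=2 GGWwMMBB=4 GGWwMMBb=4 GGWwMmBB=8 GGWwMmBb=8 GGWwmmBB=4 GGWwmmBb=4 GGwwMMBB=2 GGwwMMBb=2 GGwwMmBB=4 GGwwMmBb=4 GGwwmmBB=2 GGwwmmBb=2 GgWWMMBB=4 GgWWMMBb=4 GgWWMmBB=8 GgWWMmBb=8 GgWWmmBB=4 GgWWmmBb=4 GgWwMMBB=8 GgWwMMBb=8 GgWwMmBB=16 GgWwMmBb=16 GgWwmmBB=8 GgWwmmBb=8 GgwwMMBB=4 GgwwMMBb=4 GgwwMmBB=8 GgwwMmBb=8 GgwwmmBB=4 GgwwmmBb=4 ggWWMMBB=2 ggWWMMBb=2 ggWWMmBB=4 ggWWMmBb=4 ggWWmmBB=2 ggWWmmBb=2 ggWwMMBB=4 ggWwMMBb=4 ggWwMmBB=8 ggWwMmBb=8 ggWwmmBB=4 ggWwmmBb=4 ggwwMMBB=2 ggwwMMBb=2 ggwwMmBB=4 ggwwMmBb=4 ggwwmmBB=2 ggwwmmBb=2
GGwwMMBB hits 2/256; gcd=2; 2÷2/256÷2 = 1/128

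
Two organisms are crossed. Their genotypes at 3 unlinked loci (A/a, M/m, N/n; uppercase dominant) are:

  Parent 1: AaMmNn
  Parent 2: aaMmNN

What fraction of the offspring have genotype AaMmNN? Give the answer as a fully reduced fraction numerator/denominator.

P(AaMmNN) = 1/8

AaMmNn gametes: AMN×1, AMn×1, AmN×1, Amn×1, aMN×1, aMn×1, amN×1, amn×1
aaMmNN gametes: aMN×4, amN×4
AaMmNn×aaMmNN grid (8·8=64): AaMMNN=4 AaMMNn=4 AaMmNN=8 AaMmNn=8 AammNN=4 AammNn=4 aaMMNN=4 aaMMNn=4 aaMmNN=8 aaMmNn=8 aammNN=4 aammNn=4
AaMmNN hits 8/64; gcd=8; 8÷8/64÷8 = 1/8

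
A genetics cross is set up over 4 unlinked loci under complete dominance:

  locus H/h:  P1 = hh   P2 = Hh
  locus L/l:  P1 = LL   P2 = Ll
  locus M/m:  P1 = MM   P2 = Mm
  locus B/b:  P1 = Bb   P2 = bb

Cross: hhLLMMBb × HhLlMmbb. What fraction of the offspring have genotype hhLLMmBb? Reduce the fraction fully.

hhLLMMBb gametes: hLMB×8, hLMb×8
HhLlMmbb gametes: HLMb×2, HLmb×2, HlMb×2, Hlmb×2, hLMb×2, hLmb×2, hlMb×2, hlmb×2
hhLLMMBb×HhLlMmbb grid (16·16=256): HhLLMMBb=16 HhLLMMbb=16 HhLLMmBb=16 HhLLMmbb=16 HhLlMMBb=16 HhLlMMbb=16 HhLlMmBb=16 HhLlMmbb=16 hhLLMMBb=16 hhLLMMbb=16 hhLLMmBb=16 hhLLMmbb=16 hhLlMMBb=16 hhLlMMbb=16 hhLlMmBb=16 hhLlMmbb=16
hhLLMmBb hits 16/256; gcd=16; 16÷16/256÷16 = 1/16

P(hhLLMmBb) = 1/16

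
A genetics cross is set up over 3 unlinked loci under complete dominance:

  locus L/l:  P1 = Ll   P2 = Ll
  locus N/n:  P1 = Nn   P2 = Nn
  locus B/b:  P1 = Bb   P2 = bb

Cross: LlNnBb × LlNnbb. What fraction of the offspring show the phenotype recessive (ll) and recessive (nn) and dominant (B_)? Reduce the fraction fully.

LlNnBb gametes: LNB×1, LNb×1, LnB×1, Lnb×1, lNB×1, lNb×1, lnB×1, lnb×1
LlNnbb gametes: LNb×2, Lnb×2, lNb×2, lnb×2
LlNnBb×LlNnbb grid (8·8=64): LLNNBb=2 LLNNbb=2 LLNnBb=4 LLNnbb=4 LLnnBb=2 LLnnbb=2 LlNNBb=4 LlNNbb=4 LlNnBb=8 LlNnbb=8 LlnnBb=4 Llnnbb=4 llNNBb=2 llNNbb=2 llNnBb=4 llNnbb=4 llnnBb=2 llnnbb=2
ll nn B_ hits 2/64; gcd=2; 2÷2/64÷2 = 1/32

P(ll nn B_) = 1/32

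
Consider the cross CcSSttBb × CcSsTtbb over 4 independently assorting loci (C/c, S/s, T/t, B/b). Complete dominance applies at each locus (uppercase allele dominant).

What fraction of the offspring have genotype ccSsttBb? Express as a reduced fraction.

P(ccSsttBb) = 1/32

CcSSttBb gametes: CStB×4, CStb×4, cStB×4, cStb×4
CcSsTtbb gametes: CSTb×2, CStb×2, CsTb×2, Cstb×2, cSTb×2, cStb×2, csTb×2, cstb×2
CcSSttBb×CcSsTtbb grid (16·16=256): CCSSTtBb=8 CCSSTtbb=8 CCSSttBb=8 CCSSttbb=8 CCSsTtBb=8 CCSsTtbb=8 CCSsttBb=8 CCSsttbb=8 CcSSTtBb=16 CcSSTtbb=16 CcSSttBb=16 CcSSttbb=16 CcSsTtBb=16 CcSsTtbb=16 CcSsttBb=16 CcSsttbb=16 ccSSTtBb=8 ccSSTtbb=8 ccSSttBb=8 ccSSttbb=8 ccSsTtBb=8 ccSsTtbb=8 ccSsttBb=8 ccSsttbb=8
ccSsttBb hits 8/256; gcd=8; 8÷8/256÷8 = 1/32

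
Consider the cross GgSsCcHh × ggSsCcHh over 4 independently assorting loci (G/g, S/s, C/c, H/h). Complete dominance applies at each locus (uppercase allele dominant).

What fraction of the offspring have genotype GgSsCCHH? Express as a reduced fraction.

GgSsCcHh gametes: GSCH×1, GSCh×1, GScH×1, GSch×1, GsCH×1, GsCh×1, GscH×1, Gsch×1, gSCH×1, gSCh×1, gScH×1, gSch×1, gsCH×1, gsCh×1, gscH×1, gsch×1
ggSsCcHh gametes: gSCH×2, gSCh×2, gScH×2, gSch×2, gsCH×2, gsCh×2, gscH×2, gsch×2
GgSsCcHh×ggSsCcHh grid (16·16=256): GgSSCCHH=2 GgSSCCHh=4 GgSSCChh=2 GgSSCcHH=4 GgSSCcHh=8 GgSSCchh=4 GgSSccHH=2 GgSSccHh=4 GgSScchh=2 GgSsCCHH=4 GgSsCCHh=8 GgSsCChh=4 GgSsCcHH=8 GgSsCcHh=16 GgSsCchh=8 GgSsccHH=4 GgSsccHh=8 GgSscchh=4 GgssCCHH=2 GgssCCHh=4 GgssCChh=2 GgssCcHH=4 GgssCcHh=8 GgssCchh=4 GgssccHH=2 GgssccHh=4 Ggsscchh=2 ggSSCCHH=2 ggSSCCHh=4 ggSSCChh=2 ggSSCcHH=4 ggSSCcHh=8 ggSSCchh=4 ggSSccHH=2 ggSSccHh=4 ggSScchh=2 ggSsCCHH=4 ggSsCCHh=8 ggSsCChh=4 ggSsCcHH=8 ggSsCcHh=16 ggSsCchh=8 ggSsccHH=4 ggSsccHh=8 ggSscchh=4 ggssCCHH=2 ggssCCHh=4 ggssCChh=2 ggssCcHH=4 ggssCcHh=8 ggssCchh=4 ggssccHH=2 ggssccHh=4 ggsscchh=2
GgSsCCHH hits 4/256; gcd=4; 4÷4/256÷4 = 1/64

P(GgSsCCHH) = 1/64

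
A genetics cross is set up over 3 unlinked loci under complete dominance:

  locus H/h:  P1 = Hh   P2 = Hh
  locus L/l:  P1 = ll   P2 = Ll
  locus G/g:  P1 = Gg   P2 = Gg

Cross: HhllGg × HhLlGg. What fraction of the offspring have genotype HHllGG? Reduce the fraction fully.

HhllGg gametes: HlG×2, Hlg×2, hlG×2, hlg×2
HhLlGg gametes: HLG×1, HLg×1, HlG×1, Hlg×1, hLG×1, hLg×1, hlG×1, hlg×1
HhllGg×HhLlGg grid (8·8=64): HHLlGG=2 HHLlGg=4 HHLlgg=2 HHllGG=2 HHllGg=4 HHllgg=2 HhLlGG=4 HhLlGg=8 HhLlgg=4 HhllGG=4 HhllGg=8 Hhllgg=4 hhLlGG=2 hhLlGg=4 hhLlgg=2 hhllGG=2 hhllGg=4 hhllgg=2
HHllGG hits 2/64; gcd=2; 2÷2/64÷2 = 1/32

P(HHllGG) = 1/32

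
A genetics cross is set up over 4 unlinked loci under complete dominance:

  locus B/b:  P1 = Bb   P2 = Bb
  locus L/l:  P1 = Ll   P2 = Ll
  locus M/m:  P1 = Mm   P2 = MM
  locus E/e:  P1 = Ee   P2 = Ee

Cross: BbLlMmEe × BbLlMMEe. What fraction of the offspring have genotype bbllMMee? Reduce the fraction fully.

BbLlMmEe gametes: BLME×1, BLMe×1, BLmE×1, BLme×1, BlME×1, BlMe×1, BlmE×1, Blme×1, bLME×1, bLMe×1, bLmE×1, bLme×1, blME×1, blMe×1, blmE×1, blme×1
BbLlMMEe gametes: BLME×2, BLMe×2, BlME×2, BlMe×2, bLME×2, bLMe×2, blME×2, blMe×2
BbLlMmEe×BbLlMMEe grid (16·16=256): BBLLMMEE=2 BBLLMMEe=4 BBLLMMee=2 BBLLMmEE=2 BBLLMmEe=4 BBLLMmee=2 BBLlMMEE=4 BBLlMMEe=8 BBLlMMee=4 BBLlMmEE=4 BBLlMmEe=8 BBLlMmee=4 BBllMMEE=2 BBllMMEe=4 BBllMMee=2 BBllMmEE=2 BBllMmEe=4 BBllMmee=2 BbLLMMEE=4 BbLLMMEe=8 BbLLMMee=4 BbLLMmEE=4 BbLLMmEe=8 BbLLMmee=4 BbLlMMEE=8 BbLlMMEe=16 BbLlMMee=8 BbLlMmEE=8 BbLlMmEe=16 BbLlMmee=8 BbllMMEE=4 BbllMMEe=8 BbllMMee=4 BbllMmEE=4 BbllMmEe=8 BbllMmee=4 bbLLMMEE=2 bbLLMMEe=4 bbLLMMee=2 bbLLMmEE=2 bbLLMmEe=4 bbLLMmee=2 bbLlMMEE=4 bbLlMMEe=8 bbLlMMee=4 bbLlMmEE=4 bbLlMmEe=8 bbLlMmee=4 bbllMMEE=2 bbllMMEe=4 bbllMMee=2 bbllMmEE=2 bbllMmEe=4 bbllMmee=2
bbllMMee hits 2/256; gcd=2; 2÷2/256÷2 = 1/128

P(bbllMMee) = 1/128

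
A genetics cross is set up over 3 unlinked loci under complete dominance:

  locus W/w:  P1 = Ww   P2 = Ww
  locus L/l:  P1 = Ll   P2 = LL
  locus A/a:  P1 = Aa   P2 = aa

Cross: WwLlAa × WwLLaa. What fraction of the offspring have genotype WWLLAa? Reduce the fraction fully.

P(WWLLAa) = 1/16

WwLlAa gametes: WLA×1, WLa×1, WlA×1, Wla×1, wLA×1, wLa×1, wlA×1, wla×1
WwLLaa gametes: WLa×4, wLa×4
WwLlAa×WwLLaa grid (8·8=64): WWLLAa=4 WWLLaa=4 WWLlAa=4 WWLlaa=4 WwLLAa=8 WwLLaa=8 WwLlAa=8 WwLlaa=8 wwLLAa=4 wwLLaa=4 wwLlAa=4 wwLlaa=4
WWLLAa hits 4/64; gcd=4; 4÷4/64÷4 = 1/16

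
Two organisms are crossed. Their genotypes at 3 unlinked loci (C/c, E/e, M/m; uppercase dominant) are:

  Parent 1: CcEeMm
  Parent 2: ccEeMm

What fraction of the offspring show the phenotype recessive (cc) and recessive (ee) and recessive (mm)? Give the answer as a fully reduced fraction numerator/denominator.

P(cc ee mm) = 1/32

CcEeMm gametes: CEM×1, CEm×1, CeM×1, Cem×1, cEM×1, cEm×1, ceM×1, cem×1
ccEeMm gametes: cEM×2, cEm×2, ceM×2, cem×2
CcEeMm×ccEeMm grid (8·8=64): CcEEMM=2 CcEEMm=4 CcEEmm=2 CcEeMM=4 CcEeMm=8 CcEemm=4 CceeMM=2 CceeMm=4 Cceemm=2 ccEEMM=2 ccEEMm=4 ccEEmm=2 ccEeMM=4 ccEeMm=8 ccEemm=4 cceeMM=2 cceeMm=4 cceemm=2
cc ee mm hits 2/64; gcd=2; 2÷2/64÷2 = 1/32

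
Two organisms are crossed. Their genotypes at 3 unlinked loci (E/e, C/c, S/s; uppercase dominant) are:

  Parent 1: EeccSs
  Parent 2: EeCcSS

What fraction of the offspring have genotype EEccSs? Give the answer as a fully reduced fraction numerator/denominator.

P(EEccSs) = 1/16

EeccSs gametes: EcS×2, Ecs×2, ecS×2, ecs×2
EeCcSS gametes: ECS×2, EcS×2, eCS×2, ecS×2
EeccSs×EeCcSS grid (8·8=64): EECcSS=4 EECcSs=4 EEccSS=4 EEccSs=4 EeCcSS=8 EeCcSs=8 EeccSS=8 EeccSs=8 eeCcSS=4 eeCcSs=4 eeccSS=4 eeccSs=4
EEccSs hits 4/64; gcd=4; 4÷4/64÷4 = 1/16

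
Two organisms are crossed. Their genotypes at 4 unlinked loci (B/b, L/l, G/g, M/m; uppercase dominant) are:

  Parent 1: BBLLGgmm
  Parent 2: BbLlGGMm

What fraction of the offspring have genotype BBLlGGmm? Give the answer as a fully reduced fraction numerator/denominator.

BBLLGgmm gametes: BLGm×8, BLgm×8
BbLlGGMm gametes: BLGM×2, BLGm×2, BlGM×2, BlGm×2, bLGM×2, bLGm×2, blGM×2, blGm×2
BBLLGgmm×BbLlGGMm grid (16·16=256): BBLLGGMm=16 BBLLGGmm=16 BBLLGgMm=16 BBLLGgmm=16 BBLlGGMm=16 BBLlGGmm=16 BBLlGgMm=16 BBLlGgmm=16 BbLLGGMm=16 BbLLGGmm=16 BbLLGgMm=16 BbLLGgmm=16 BbLlGGMm=16 BbLlGGmm=16 BbLlGgMm=16 BbLlGgmm=16
BBLlGGmm hits 16/256; gcd=16; 16÷16/256÷16 = 1/16

P(BBLlGGmm) = 1/16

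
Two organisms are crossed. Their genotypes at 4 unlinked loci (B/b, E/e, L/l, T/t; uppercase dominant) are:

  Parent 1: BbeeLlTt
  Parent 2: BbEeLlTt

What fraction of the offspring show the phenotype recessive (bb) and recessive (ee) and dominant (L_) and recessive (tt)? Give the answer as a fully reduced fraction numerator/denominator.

BbeeLlTt gametes: BeLT×2, BeLt×2, BelT×2, Belt×2, beLT×2, beLt×2, belT×2, belt×2
BbEeLlTt gametes: BELT×1, BELt×1, BElT×1, BElt×1, BeLT×1, BeLt×1, BelT×1, Belt×1, bELT×1, bELt×1, bElT×1, bElt×1, beLT×1, beLt×1, belT×1, belt×1
BbeeLlTt×BbEeLlTt grid (16·16=256): BBEeLLTT=2 BBEeLLTt=4 BBEeLLtt=2 BBEeLlTT=4 BBEeLlTt=8 BBEeLltt=4 BBEellTT=2 BBEellTt=4 BBEelltt=2 BBeeLLTT=2 BBeeLLTt=4 BBeeLLtt=2 BBeeLlTT=4 BBeeLlTt=8 BBeeLltt=4 BBeellTT=2 BBeellTt=4 BBeelltt=2 BbEeLLTT=4 BbEeLLTt=8 BbEeLLtt=4 BbEeLlTT=8 BbEeLlTt=16 BbEeLltt=8 BbEellTT=4 BbEellTt=8 BbEelltt=4 BbeeLLTT=4 BbeeLLTt=8 BbeeLLtt=4 BbeeLlTT=8 BbeeLlTt=16 BbeeLltt=8 BbeellTT=4 BbeellTt=8 Bbeelltt=4 bbEeLLTT=2 bbEeLLTt=4 bbEeLLtt=2 bbEeLlTT=4 bbEeLlTt=8 bbEeLltt=4 bbEellTT=2 bbEellTt=4 bbEelltt=2 bbeeLLTT=2 bbeeLLTt=4 bbeeLLtt=2 bbeeLlTT=4 bbeeLlTt=8 bbeeLltt=4 bbeellTT=2 bbeellTt=4 bbeelltt=2
bb ee L_ tt hits 6/256; gcd=2; 6÷2/256÷2 = 3/128

P(bb ee L_ tt) = 3/128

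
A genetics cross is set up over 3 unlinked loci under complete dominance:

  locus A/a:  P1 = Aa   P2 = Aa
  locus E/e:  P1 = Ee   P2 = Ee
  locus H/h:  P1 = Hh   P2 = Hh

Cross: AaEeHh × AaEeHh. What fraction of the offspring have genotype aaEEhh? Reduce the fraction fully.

P(aaEEhh) = 1/64

AaEeHh gametes: AEH×1, AEh×1, AeH×1, Aeh×1, aEH×1, aEh×1, aeH×1, aeh×1
AaEeHh gametes: AEH×1, AEh×1, AeH×1, Aeh×1, aEH×1, aEh×1, aeH×1, aeh×1
AaEeHh×AaEeHh grid (8·8=64): AAEEHH=1 AAEEHh=2 AAEEhh=1 AAEeHH=2 AAEeHh=4 AAEehh=2 AAeeHH=1 AAeeHh=2 AAeehh=1 AaEEHH=2 AaEEHh=4 AaEEhh=2 AaEeHH=4 AaEeHh=8 AaEehh=4 AaeeHH=2 AaeeHh=4 Aaeehh=2 aaEEHH=1 aaEEHh=2 aaEEhh=1 aaEeHH=2 aaEeHh=4 aaEehh=2 aaeeHH=1 aaeeHh=2 aaeehh=1
aaEEhh hits 1/64; gcd=1; 1÷1/64÷1 = 1/64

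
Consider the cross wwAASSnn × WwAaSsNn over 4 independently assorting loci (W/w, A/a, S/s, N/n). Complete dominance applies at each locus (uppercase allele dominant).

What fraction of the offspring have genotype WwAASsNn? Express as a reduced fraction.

P(WwAASsNn) = 1/16

wwAASSnn gametes: wASn×16
WwAaSsNn gametes: WASN×1, WASn×1, WAsN×1, WAsn×1, WaSN×1, WaSn×1, WasN×1, Wasn×1, wASN×1, wASn×1, wAsN×1, wAsn×1, waSN×1, waSn×1, wasN×1, wasn×1
wwAASSnn×WwAaSsNn grid (16·16=256): WwAASSNn=16 WwAASSnn=16 WwAASsNn=16 WwAASsnn=16 WwAaSSNn=16 WwAaSSnn=16 WwAaSsNn=16 WwAaSsnn=16 wwAASSNn=16 wwAASSnn=16 wwAASsNn=16 wwAASsnn=16 wwAaSSNn=16 wwAaSSnn=16 wwAaSsNn=16 wwAaSsnn=16
WwAASsNn hits 16/256; gcd=16; 16÷16/256÷16 = 1/16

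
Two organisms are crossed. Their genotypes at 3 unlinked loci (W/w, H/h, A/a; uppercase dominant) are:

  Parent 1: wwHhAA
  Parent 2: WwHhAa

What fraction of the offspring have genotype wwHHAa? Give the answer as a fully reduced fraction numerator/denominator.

P(wwHHAa) = 1/16

wwHhAA gametes: wHA×4, whA×4
WwHhAa gametes: WHA×1, WHa×1, WhA×1, Wha×1, wHA×1, wHa×1, whA×1, wha×1
wwHhAA×WwHhAa grid (8·8=64): WwHHAA=4 WwHHAa=4 WwHhAA=8 WwHhAa=8 WwhhAA=4 WwhhAa=4 wwHHAA=4 wwHHAa=4 wwHhAA=8 wwHhAa=8 wwhhAA=4 wwhhAa=4
wwHHAa hits 4/64; gcd=4; 4÷4/64÷4 = 1/16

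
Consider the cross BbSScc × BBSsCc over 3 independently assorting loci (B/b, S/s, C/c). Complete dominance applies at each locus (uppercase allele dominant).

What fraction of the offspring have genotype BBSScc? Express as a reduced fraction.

BbSScc gametes: BSc×4, bSc×4
BBSsCc gametes: BSC×2, BSc×2, BsC×2, Bsc×2
BbSScc×BBSsCc grid (8·8=64): BBSSCc=8 BBSScc=8 BBSsCc=8 BBSscc=8 BbSSCc=8 BbSScc=8 BbSsCc=8 BbSscc=8
BBSScc hits 8/64; gcd=8; 8÷8/64÷8 = 1/8

P(BBSScc) = 1/8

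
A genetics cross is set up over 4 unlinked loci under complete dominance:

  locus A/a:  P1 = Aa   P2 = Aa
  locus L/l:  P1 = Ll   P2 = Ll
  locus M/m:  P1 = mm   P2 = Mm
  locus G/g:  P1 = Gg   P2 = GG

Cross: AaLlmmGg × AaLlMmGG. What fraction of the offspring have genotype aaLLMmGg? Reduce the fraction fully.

P(aaLLMmGg) = 1/64

AaLlmmGg gametes: ALmG×2, ALmg×2, AlmG×2, Almg×2, aLmG×2, aLmg×2, almG×2, almg×2
AaLlMmGG gametes: ALMG×2, ALmG×2, AlMG×2, AlmG×2, aLMG×2, aLmG×2, alMG×2, almG×2
AaLlmmGg×AaLlMmGG grid (16·16=256): AALLMmGG=4 AALLMmGg=4 AALLmmGG=4 AALLmmGg=4 AALlMmGG=8 AALlMmGg=8 AALlmmGG=8 AALlmmGg=8 AAllMmGG=4 AAllMmGg=4 AAllmmGG=4 AAllmmGg=4 AaLLMmGG=8 AaLLMmGg=8 AaLLmmGG=8 AaLLmmGg=8 AaLlMmGG=16 AaLlMmGg=16 AaLlmmGG=16 AaLlmmGg=16 AallMmGG=8 AallMmGg=8 AallmmGG=8 AallmmGg=8 aaLLMmGG=4 aaLLMmGg=4 aaLLmmGG=4 aaLLmmGg=4 aaLlMmGG=8 aaLlMmGg=8 aaLlmmGG=8 aaLlmmGg=8 aallMmGG=4 aallMmGg=4 aallmmGG=4 aallmmGg=4
aaLLMmGg hits 4/256; gcd=4; 4÷4/256÷4 = 1/64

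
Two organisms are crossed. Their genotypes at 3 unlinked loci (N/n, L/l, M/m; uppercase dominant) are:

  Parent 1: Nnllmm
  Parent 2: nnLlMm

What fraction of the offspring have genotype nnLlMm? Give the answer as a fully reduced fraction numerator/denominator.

Nnllmm gametes: Nlm×4, nlm×4
nnLlMm gametes: nLM×2, nLm×2, nlM×2, nlm×2
Nnllmm×nnLlMm grid (8·8=64): NnLlMm=8 NnLlmm=8 NnllMm=8 Nnllmm=8 nnLlMm=8 nnLlmm=8 nnllMm=8 nnllmm=8
nnLlMm hits 8/64; gcd=8; 8÷8/64÷8 = 1/8

P(nnLlMm) = 1/8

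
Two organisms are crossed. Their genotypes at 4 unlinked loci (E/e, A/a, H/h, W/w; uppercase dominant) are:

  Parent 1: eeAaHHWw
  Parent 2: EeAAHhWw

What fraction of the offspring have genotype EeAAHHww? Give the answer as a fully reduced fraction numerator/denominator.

P(EeAAHHww) = 1/32

eeAaHHWw gametes: eAHW×4, eAHw×4, eaHW×4, eaHw×4
EeAAHhWw gametes: EAHW×2, EAHw×2, EAhW×2, EAhw×2, eAHW×2, eAHw×2, eAhW×2, eAhw×2
eeAaHHWw×EeAAHhWw grid (16·16=256): EeAAHHWW=8 EeAAHHWw=16 EeAAHHww=8 EeAAHhWW=8 EeAAHhWw=16 EeAAHhww=8 EeAaHHWW=8 EeAaHHWw=16 EeAaHHww=8 EeAaHhWW=8 EeAaHhWw=16 EeAaHhww=8 eeAAHHWW=8 eeAAHHWw=16 eeAAHHww=8 eeAAHhWW=8 eeAAHhWw=16 eeAAHhww=8 eeAaHHWW=8 eeAaHHWw=16 eeAaHHww=8 eeAaHhWW=8 eeAaHhWw=16 eeAaHhww=8
EeAAHHww hits 8/256; gcd=8; 8÷8/256÷8 = 1/32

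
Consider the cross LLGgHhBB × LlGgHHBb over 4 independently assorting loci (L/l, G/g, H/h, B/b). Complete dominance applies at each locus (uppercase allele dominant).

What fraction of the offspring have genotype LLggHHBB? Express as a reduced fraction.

P(LLggHHBB) = 1/32

LLGgHhBB gametes: LGHB×4, LGhB×4, LgHB×4, LghB×4
LlGgHHBb gametes: LGHB×2, LGHb×2, LgHB×2, LgHb×2, lGHB×2, lGHb×2, lgHB×2, lgHb×2
LLGgHhBB×LlGgHHBb grid (16·16=256): LLGGHHBB=8 LLGGHHBb=8 LLGGHhBB=8 LLGGHhBb=8 LLGgHHBB=16 LLGgHHBb=16 LLGgHhBB=16 LLGgHhBb=16 LLggHHBB=8 LLggHHBb=8 LLggHhBB=8 LLggHhBb=8 LlGGHHBB=8 LlGGHHBb=8 LlGGHhBB=8 LlGGHhBb=8 LlGgHHBB=16 LlGgHHBb=16 LlGgHhBB=16 LlGgHhBb=16 LlggHHBB=8 LlggHHBb=8 LlggHhBB=8 LlggHhBb=8
LLggHHBB hits 8/256; gcd=8; 8÷8/256÷8 = 1/32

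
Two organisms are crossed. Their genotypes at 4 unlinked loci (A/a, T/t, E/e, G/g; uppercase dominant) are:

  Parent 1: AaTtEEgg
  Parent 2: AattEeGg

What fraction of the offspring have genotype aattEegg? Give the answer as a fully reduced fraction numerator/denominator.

AaTtEEgg gametes: ATEg×4, AtEg×4, aTEg×4, atEg×4
AattEeGg gametes: AtEG×2, AtEg×2, AteG×2, Ateg×2, atEG×2, atEg×2, ateG×2, ateg×2
AaTtEEgg×AattEeGg grid (16·16=256): AATtEEGg=8 AATtEEgg=8 AATtEeGg=8 AATtEegg=8 AAttEEGg=8 AAttEEgg=8 AAttEeGg=8 AAttEegg=8 AaTtEEGg=16 AaTtEEgg=16 AaTtEeGg=16 AaTtEegg=16 AattEEGg=16 AattEEgg=16 AattEeGg=16 AattEegg=16 aaTtEEGg=8 aaTtEEgg=8 aaTtEeGg=8 aaTtEegg=8 aattEEGg=8 aattEEgg=8 aattEeGg=8 aattEegg=8
aattEegg hits 8/256; gcd=8; 8÷8/256÷8 = 1/32

P(aattEegg) = 1/32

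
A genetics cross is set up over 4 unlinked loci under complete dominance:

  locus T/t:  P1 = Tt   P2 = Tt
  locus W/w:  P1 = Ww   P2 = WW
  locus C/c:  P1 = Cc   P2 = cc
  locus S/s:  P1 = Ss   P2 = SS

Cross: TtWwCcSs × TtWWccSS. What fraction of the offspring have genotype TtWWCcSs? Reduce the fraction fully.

P(TtWWCcSs) = 1/16

TtWwCcSs gametes: TWCS×1, TWCs×1, TWcS×1, TWcs×1, TwCS×1, TwCs×1, TwcS×1, Twcs×1, tWCS×1, tWCs×1, tWcS×1, tWcs×1, twCS×1, twCs×1, twcS×1, twcs×1
TtWWccSS gametes: TWcS×8, tWcS×8
TtWwCcSs×TtWWccSS grid (16·16=256): TTWWCcSS=8 TTWWCcSs=8 TTWWccSS=8 TTWWccSs=8 TTWwCcSS=8 TTWwCcSs=8 TTWwccSS=8 TTWwccSs=8 TtWWCcSS=16 TtWWCcSs=16 TtWWccSS=16 TtWWccSs=16 TtWwCcSS=16 TtWwCcSs=16 TtWwccSS=16 TtWwccSs=16 ttWWCcSS=8 ttWWCcSs=8 ttWWccSS=8 ttWWccSs=8 ttWwCcSS=8 ttWwCcSs=8 ttWwccSS=8 ttWwccSs=8
TtWWCcSs hits 16/256; gcd=16; 16÷16/256÷16 = 1/16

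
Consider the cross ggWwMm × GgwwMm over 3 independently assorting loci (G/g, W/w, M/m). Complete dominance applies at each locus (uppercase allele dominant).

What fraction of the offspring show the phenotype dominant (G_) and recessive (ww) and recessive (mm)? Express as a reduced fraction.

ggWwMm gametes: gWM×2, gWm×2, gwM×2, gwm×2
GgwwMm gametes: GwM×2, Gwm×2, gwM×2, gwm×2
ggWwMm×GgwwMm grid (8·8=64): GgWwMM=4 GgWwMm=8 GgWwmm=4 GgwwMM=4 GgwwMm=8 Ggwwmm=4 ggWwMM=4 ggWwMm=8 ggWwmm=4 ggwwMM=4 ggwwMm=8 ggwwmm=4
G_ ww mm hits 4/64; gcd=4; 4÷4/64÷4 = 1/16

P(G_ ww mm) = 1/16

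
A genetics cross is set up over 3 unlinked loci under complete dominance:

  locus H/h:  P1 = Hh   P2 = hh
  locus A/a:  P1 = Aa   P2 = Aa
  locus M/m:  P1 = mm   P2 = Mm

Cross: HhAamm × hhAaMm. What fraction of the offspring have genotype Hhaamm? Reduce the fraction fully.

HhAamm gametes: HAm×2, Ham×2, hAm×2, ham×2
hhAaMm gametes: hAM×2, hAm×2, haM×2, ham×2
HhAamm×hhAaMm grid (8·8=64): HhAAMm=4 HhAAmm=4 HhAaMm=8 HhAamm=8 HhaaMm=4 Hhaamm=4 hhAAMm=4 hhAAmm=4 hhAaMm=8 hhAamm=8 hhaaMm=4 hhaamm=4
Hhaamm hits 4/64; gcd=4; 4÷4/64÷4 = 1/16

P(Hhaamm) = 1/16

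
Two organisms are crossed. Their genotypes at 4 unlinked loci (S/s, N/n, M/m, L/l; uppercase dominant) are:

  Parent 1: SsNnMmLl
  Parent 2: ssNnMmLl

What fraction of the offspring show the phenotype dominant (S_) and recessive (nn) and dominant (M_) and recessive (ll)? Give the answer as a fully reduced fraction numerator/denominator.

P(S_ nn M_ ll) = 3/128

SsNnMmLl gametes: SNML×1, SNMl×1, SNmL×1, SNml×1, SnML×1, SnMl×1, SnmL×1, Snml×1, sNML×1, sNMl×1, sNmL×1, sNml×1, snML×1, snMl×1, snmL×1, snml×1
ssNnMmLl gametes: sNML×2, sNMl×2, sNmL×2, sNml×2, snML×2, snMl×2, snmL×2, snml×2
SsNnMmLl×ssNnMmLl grid (16·16=256): SsNNMMLL=2 SsNNMMLl=4 SsNNMMll=2 SsNNMmLL=4 SsNNMmLl=8 SsNNMmll=4 SsNNmmLL=2 SsNNmmLl=4 SsNNmmll=2 SsNnMMLL=4 SsNnMMLl=8 SsNnMMll=4 SsNnMmLL=8 SsNnMmLl=16 SsNnMmll=8 SsNnmmLL=4 SsNnmmLl=8 SsNnmmll=4 SsnnMMLL=2 SsnnMMLl=4 SsnnMMll=2 SsnnMmLL=4 SsnnMmLl=8 SsnnMmll=4 SsnnmmLL=2 SsnnmmLl=4 Ssnnmmll=2 ssNNMMLL=2 ssNNMMLl=4 ssNNMMll=2 ssNNMmLL=4 ssNNMmLl=8 ssNNMmll=4 ssNNmmLL=2 ssNNmmLl=4 ssNNmmll=2 ssNnMMLL=4 ssNnMMLl=8 ssNnMMll=4 ssNnMmLL=8 ssNnMmLl=16 ssNnMmll=8 ssNnmmLL=4 ssNnmmLl=8 ssNnmmll=4 ssnnMMLL=2 ssnnMMLl=4 ssnnMMll=2 ssnnMmLL=4 ssnnMmLl=8 ssnnMmll=4 ssnnmmLL=2 ssnnmmLl=4 ssnnmmll=2
S_ nn M_ ll hits 6/256; gcd=2; 6÷2/256÷2 = 3/128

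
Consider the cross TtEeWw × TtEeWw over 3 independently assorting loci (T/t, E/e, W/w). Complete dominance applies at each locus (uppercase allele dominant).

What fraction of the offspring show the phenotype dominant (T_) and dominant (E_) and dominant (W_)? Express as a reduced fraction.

P(T_ E_ W_) = 27/64

TtEeWw gametes: TEW×1, TEw×1, TeW×1, Tew×1, tEW×1, tEw×1, teW×1, tew×1
TtEeWw gametes: TEW×1, TEw×1, TeW×1, Tew×1, tEW×1, tEw×1, teW×1, tew×1
TtEeWw×TtEeWw grid (8·8=64): TTEEWW=1 TTEEWw=2 TTEEww=1 TTEeWW=2 TTEeWw=4 TTEeww=2 TTeeWW=1 TTeeWw=2 TTeeww=1 TtEEWW=2 TtEEWw=4 TtEEww=2 TtEeWW=4 TtEeWw=8 TtEeww=4 TteeWW=2 TteeWw=4 Tteeww=2 ttEEWW=1 ttEEWw=2 ttEEww=1 ttEeWW=2 ttEeWw=4 ttEeww=2 tteeWW=1 tteeWw=2 tteeww=1
T_ E_ W_ hits 27/64; gcd=1; 27÷1/64÷1 = 27/64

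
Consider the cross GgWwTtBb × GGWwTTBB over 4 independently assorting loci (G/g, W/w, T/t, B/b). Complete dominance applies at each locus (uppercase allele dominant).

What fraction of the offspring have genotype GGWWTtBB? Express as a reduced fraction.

P(GGWWTtBB) = 1/32

GgWwTtBb gametes: GWTB×1, GWTb×1, GWtB×1, GWtb×1, GwTB×1, GwTb×1, GwtB×1, Gwtb×1, gWTB×1, gWTb×1, gWtB×1, gWtb×1, gwTB×1, gwTb×1, gwtB×1, gwtb×1
GGWwTTBB gametes: GWTB×8, GwTB×8
GgWwTtBb×GGWwTTBB grid (16·16=256): GGWWTTBB=8 GGWWTTBb=8 GGWWTtBB=8 GGWWTtBb=8 GGWwTTBB=16 GGWwTTBb=16 GGWwTtBB=16 GGWwTtBb=16 GGwwTTBB=8 GGwwTTBb=8 GGwwTtBB=8 GGwwTtBb=8 GgWWTTBB=8 GgWWTTBb=8 GgWWTtBB=8 GgWWTtBb=8 GgWwTTBB=16 GgWwTTBb=16 GgWwTtBB=16 GgWwTtBb=16 GgwwTTBB=8 GgwwTTBb=8 GgwwTtBB=8 GgwwTtBb=8
GGWWTtBB hits 8/256; gcd=8; 8÷8/256÷8 = 1/32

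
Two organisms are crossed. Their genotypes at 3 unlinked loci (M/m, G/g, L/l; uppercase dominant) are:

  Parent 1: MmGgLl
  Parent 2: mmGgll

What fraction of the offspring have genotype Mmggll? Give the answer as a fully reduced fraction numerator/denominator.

P(Mmggll) = 1/16

MmGgLl gametes: MGL×1, MGl×1, MgL×1, Mgl×1, mGL×1, mGl×1, mgL×1, mgl×1
mmGgll gametes: mGl×4, mgl×4
MmGgLl×mmGgll grid (8·8=64): MmGGLl=4 MmGGll=4 MmGgLl=8 MmGgll=8 MmggLl=4 Mmggll=4 mmGGLl=4 mmGGll=4 mmGgLl=8 mmGgll=8 mmggLl=4 mmggll=4
Mmggll hits 4/64; gcd=4; 4÷4/64÷4 = 1/16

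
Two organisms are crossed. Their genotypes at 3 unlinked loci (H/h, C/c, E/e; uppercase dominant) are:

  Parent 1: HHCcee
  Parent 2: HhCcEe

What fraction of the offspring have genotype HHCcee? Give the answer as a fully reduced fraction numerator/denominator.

HHCcee gametes: HCe×4, Hce×4
HhCcEe gametes: HCE×1, HCe×1, HcE×1, Hce×1, hCE×1, hCe×1, hcE×1, hce×1
HHCcee×HhCcEe grid (8·8=64): HHCCEe=4 HHCCee=4 HHCcEe=8 HHCcee=8 HHccEe=4 HHccee=4 HhCCEe=4 HhCCee=4 HhCcEe=8 HhCcee=8 HhccEe=4 Hhccee=4
HHCcee hits 8/64; gcd=8; 8÷8/64÷8 = 1/8

P(HHCcee) = 1/8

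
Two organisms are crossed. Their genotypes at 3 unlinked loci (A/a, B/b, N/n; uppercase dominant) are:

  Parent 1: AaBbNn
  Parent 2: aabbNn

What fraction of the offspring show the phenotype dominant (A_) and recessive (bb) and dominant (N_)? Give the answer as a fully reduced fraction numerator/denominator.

P(A_ bb N_) = 3/16

AaBbNn gametes: ABN×1, ABn×1, AbN×1, Abn×1, aBN×1, aBn×1, abN×1, abn×1
aabbNn gametes: abN×4, abn×4
AaBbNn×aabbNn grid (8·8=64): AaBbNN=4 AaBbNn=8 AaBbnn=4 AabbNN=4 AabbNn=8 Aabbnn=4 aaBbNN=4 aaBbNn=8 aaBbnn=4 aabbNN=4 aabbNn=8 aabbnn=4
A_ bb N_ hits 12/64; gcd=4; 12÷4/64÷4 = 3/16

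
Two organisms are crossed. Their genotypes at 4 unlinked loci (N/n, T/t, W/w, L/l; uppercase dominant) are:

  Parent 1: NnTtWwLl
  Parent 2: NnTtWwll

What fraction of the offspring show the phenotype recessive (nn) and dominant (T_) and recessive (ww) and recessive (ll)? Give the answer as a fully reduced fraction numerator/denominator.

P(nn T_ ww ll) = 3/128

NnTtWwLl gametes: NTWL×1, NTWl×1, NTwL×1, NTwl×1, NtWL×1, NtWl×1, NtwL×1, Ntwl×1, nTWL×1, nTWl×1, nTwL×1, nTwl×1, ntWL×1, ntWl×1, ntwL×1, ntwl×1
NnTtWwll gametes: NTWl×2, NTwl×2, NtWl×2, Ntwl×2, nTWl×2, nTwl×2, ntWl×2, ntwl×2
NnTtWwLl×NnTtWwll grid (16·16=256): NNTTWWLl=2 NNTTWWll=2 NNTTWwLl=4 NNTTWwll=4 NNTTwwLl=2 NNTTwwll=2 NNTtWWLl=4 NNTtWWll=4 NNTtWwLl=8 NNTtWwll=8 NNTtwwLl=4 NNTtwwll=4 NNttWWLl=2 NNttWWll=2 NNttWwLl=4 NNttWwll=4 NNttwwLl=2 NNttwwll=2 NnTTWWLl=4 NnTTWWll=4 NnTTWwLl=8 NnTTWwll=8 NnTTwwLl=4 NnTTwwll=4 NnTtWWLl=8 NnTtWWll=8 NnTtWwLl=16 NnTtWwll=16 NnTtwwLl=8 NnTtwwll=8 NnttWWLl=4 NnttWWll=4 NnttWwLl=8 NnttWwll=8 NnttwwLl=4 Nnttwwll=4 nnTTWWLl=2 nnTTWWll=2 nnTTWwLl=4 nnTTWwll=4 nnTTwwLl=2 nnTTwwll=2 nnTtWWLl=4 nnTtWWll=4 nnTtWwLl=8 nnTtWwll=8 nnTtwwLl=4 nnTtwwll=4 nnttWWLl=2 nnttWWll=2 nnttWwLl=4 nnttWwll=4 nnttwwLl=2 nnttwwll=2
nn T_ ww ll hits 6/256; gcd=2; 6÷2/256÷2 = 3/128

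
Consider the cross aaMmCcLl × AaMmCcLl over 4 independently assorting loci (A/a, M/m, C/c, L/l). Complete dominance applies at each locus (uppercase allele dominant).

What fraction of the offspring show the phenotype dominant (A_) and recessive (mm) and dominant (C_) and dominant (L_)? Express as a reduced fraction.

aaMmCcLl gametes: aMCL×2, aMCl×2, aMcL×2, aMcl×2, amCL×2, amCl×2, amcL×2, amcl×2
AaMmCcLl gametes: AMCL×1, AMCl×1, AMcL×1, AMcl×1, AmCL×1, AmCl×1, AmcL×1, Amcl×1, aMCL×1, aMCl×1, aMcL×1, aMcl×1, amCL×1, amCl×1, amcL×1, amcl×1
aaMmCcLl×AaMmCcLl grid (16·16=256): AaMMCCLL=2 AaMMCCLl=4 AaMMCCll=2 AaMMCcLL=4 AaMMCcLl=8 AaMMCcll=4 AaMMccLL=2 AaMMccLl=4 AaMMccll=2 AaMmCCLL=4 AaMmCCLl=8 AaMmCCll=4 AaMmCcLL=8 AaMmCcLl=16 AaMmCcll=8 AaMmccLL=4 AaMmccLl=8 AaMmccll=4 AammCCLL=2 AammCCLl=4 AammCCll=2 AammCcLL=4 AammCcLl=8 AammCcll=4 AammccLL=2 AammccLl=4 Aammccll=2 aaMMCCLL=2 aaMMCCLl=4 aaMMCCll=2 aaMMCcLL=4 aaMMCcLl=8 aaMMCcll=4 aaMMccLL=2 aaMMccLl=4 aaMMccll=2 aaMmCCLL=4 aaMmCCLl=8 aaMmCCll=4 aaMmCcLL=8 aaMmCcLl=16 aaMmCcll=8 aaMmccLL=4 aaMmccLl=8 aaMmccll=4 aammCCLL=2 aammCCLl=4 aammCCll=2 aammCcLL=4 aammCcLl=8 aammCcll=4 aammccLL=2 aammccLl=4 aammccll=2
A_ mm C_ L_ hits 18/256; gcd=2; 18÷2/256÷2 = 9/128

P(A_ mm C_ L_) = 9/128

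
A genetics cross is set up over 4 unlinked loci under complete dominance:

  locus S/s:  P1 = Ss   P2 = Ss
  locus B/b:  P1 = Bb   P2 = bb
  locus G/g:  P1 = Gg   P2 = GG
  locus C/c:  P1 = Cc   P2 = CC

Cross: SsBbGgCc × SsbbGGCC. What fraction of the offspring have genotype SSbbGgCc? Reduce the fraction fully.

SsBbGgCc gametes: SBGC×1, SBGc×1, SBgC×1, SBgc×1, SbGC×1, SbGc×1, SbgC×1, Sbgc×1, sBGC×1, sBGc×1, sBgC×1, sBgc×1, sbGC×1, sbGc×1, sbgC×1, sbgc×1
SsbbGGCC gametes: SbGC×8, sbGC×8
SsBbGgCc×SsbbGGCC grid (16·16=256): SSBbGGCC=8 SSBbGGCc=8 SSBbGgCC=8 SSBbGgCc=8 SSbbGGCC=8 SSbbGGCc=8 SSbbGgCC=8 SSbbGgCc=8 SsBbGGCC=16 SsBbGGCc=16 SsBbGgCC=16 SsBbGgCc=16 SsbbGGCC=16 SsbbGGCc=16 SsbbGgCC=16 SsbbGgCc=16 ssBbGGCC=8 ssBbGGCc=8 ssBbGgCC=8 ssBbGgCc=8 ssbbGGCC=8 ssbbGGCc=8 ssbbGgCC=8 ssbbGgCc=8
SSbbGgCc hits 8/256; gcd=8; 8÷8/256÷8 = 1/32

P(SSbbGgCc) = 1/32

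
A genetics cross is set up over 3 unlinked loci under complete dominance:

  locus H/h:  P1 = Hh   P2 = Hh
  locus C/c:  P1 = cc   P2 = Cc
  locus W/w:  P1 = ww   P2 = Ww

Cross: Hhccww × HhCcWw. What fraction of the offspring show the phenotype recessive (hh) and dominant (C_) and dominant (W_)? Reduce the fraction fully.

Hhccww gametes: Hcw×4, hcw×4
HhCcWw gametes: HCW×1, HCw×1, HcW×1, Hcw×1, hCW×1, hCw×1, hcW×1, hcw×1
Hhccww×HhCcWw grid (8·8=64): HHCcWw=4 HHCcww=4 HHccWw=4 HHccww=4 HhCcWw=8 HhCcww=8 HhccWw=8 Hhccww=8 hhCcWw=4 hhCcww=4 hhccWw=4 hhccww=4
hh C_ W_ hits 4/64; gcd=4; 4÷4/64÷4 = 1/16

P(hh C_ W_) = 1/16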